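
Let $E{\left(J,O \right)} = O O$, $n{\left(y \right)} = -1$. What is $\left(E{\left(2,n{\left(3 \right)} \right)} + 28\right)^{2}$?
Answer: $841$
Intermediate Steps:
$E{\left(J,O \right)} = O^{2}$
$\left(E{\left(2,n{\left(3 \right)} \right)} + 28\right)^{2} = \left(\left(-1\right)^{2} + 28\right)^{2} = \left(1 + 28\right)^{2} = 29^{2} = 841$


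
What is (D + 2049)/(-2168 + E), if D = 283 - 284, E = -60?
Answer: -512/557 ≈ -0.91921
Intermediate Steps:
D = -1
(D + 2049)/(-2168 + E) = (-1 + 2049)/(-2168 - 60) = 2048/(-2228) = 2048*(-1/2228) = -512/557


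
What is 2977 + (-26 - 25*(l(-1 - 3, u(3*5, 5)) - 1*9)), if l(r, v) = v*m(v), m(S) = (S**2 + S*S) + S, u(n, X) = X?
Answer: -3699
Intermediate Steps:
m(S) = S + 2*S**2 (m(S) = (S**2 + S**2) + S = 2*S**2 + S = S + 2*S**2)
l(r, v) = v**2*(1 + 2*v) (l(r, v) = v*(v*(1 + 2*v)) = v**2*(1 + 2*v))
2977 + (-26 - 25*(l(-1 - 3, u(3*5, 5)) - 1*9)) = 2977 + (-26 - 25*(5**2*(1 + 2*5) - 1*9)) = 2977 + (-26 - 25*(25*(1 + 10) - 9)) = 2977 + (-26 - 25*(25*11 - 9)) = 2977 + (-26 - 25*(275 - 9)) = 2977 + (-26 - 25*266) = 2977 + (-26 - 6650) = 2977 - 6676 = -3699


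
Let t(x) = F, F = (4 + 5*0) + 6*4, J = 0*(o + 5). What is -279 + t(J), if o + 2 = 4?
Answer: -251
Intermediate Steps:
o = 2 (o = -2 + 4 = 2)
J = 0 (J = 0*(2 + 5) = 0*7 = 0)
F = 28 (F = (4 + 0) + 24 = 4 + 24 = 28)
t(x) = 28
-279 + t(J) = -279 + 28 = -251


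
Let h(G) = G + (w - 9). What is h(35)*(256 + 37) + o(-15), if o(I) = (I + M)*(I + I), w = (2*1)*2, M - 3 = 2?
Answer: 9090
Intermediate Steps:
M = 5 (M = 3 + 2 = 5)
w = 4 (w = 2*2 = 4)
h(G) = -5 + G (h(G) = G + (4 - 9) = G - 5 = -5 + G)
o(I) = 2*I*(5 + I) (o(I) = (I + 5)*(I + I) = (5 + I)*(2*I) = 2*I*(5 + I))
h(35)*(256 + 37) + o(-15) = (-5 + 35)*(256 + 37) + 2*(-15)*(5 - 15) = 30*293 + 2*(-15)*(-10) = 8790 + 300 = 9090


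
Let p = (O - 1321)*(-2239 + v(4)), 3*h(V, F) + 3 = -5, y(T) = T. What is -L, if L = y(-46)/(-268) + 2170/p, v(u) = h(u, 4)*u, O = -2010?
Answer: -517933477/3012443146 ≈ -0.17193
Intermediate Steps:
h(V, F) = -8/3 (h(V, F) = -1 + (⅓)*(-5) = -1 - 5/3 = -8/3)
v(u) = -8*u/3
p = 22480919/3 (p = (-2010 - 1321)*(-2239 - 8/3*4) = -3331*(-2239 - 32/3) = -3331*(-6749/3) = 22480919/3 ≈ 7.4936e+6)
L = 517933477/3012443146 (L = -46/(-268) + 2170/(22480919/3) = -46*(-1/268) + 2170*(3/22480919) = 23/134 + 6510/22480919 = 517933477/3012443146 ≈ 0.17193)
-L = -1*517933477/3012443146 = -517933477/3012443146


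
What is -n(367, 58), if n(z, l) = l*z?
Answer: -21286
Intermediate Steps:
-n(367, 58) = -58*367 = -1*21286 = -21286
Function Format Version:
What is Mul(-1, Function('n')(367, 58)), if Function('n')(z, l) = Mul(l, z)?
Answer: -21286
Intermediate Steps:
Mul(-1, Function('n')(367, 58)) = Mul(-1, Mul(58, 367)) = Mul(-1, 21286) = -21286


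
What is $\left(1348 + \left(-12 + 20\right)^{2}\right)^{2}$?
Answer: $1993744$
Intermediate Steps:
$\left(1348 + \left(-12 + 20\right)^{2}\right)^{2} = \left(1348 + 8^{2}\right)^{2} = \left(1348 + 64\right)^{2} = 1412^{2} = 1993744$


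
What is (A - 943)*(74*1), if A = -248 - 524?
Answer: -126910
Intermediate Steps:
A = -772
(A - 943)*(74*1) = (-772 - 943)*(74*1) = -1715*74 = -126910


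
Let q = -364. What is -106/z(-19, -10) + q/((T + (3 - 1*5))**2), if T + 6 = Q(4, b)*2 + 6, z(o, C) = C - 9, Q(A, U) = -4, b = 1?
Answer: 921/475 ≈ 1.9389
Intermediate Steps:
z(o, C) = -9 + C
T = -8 (T = -6 + (-4*2 + 6) = -6 + (-8 + 6) = -6 - 2 = -8)
-106/z(-19, -10) + q/((T + (3 - 1*5))**2) = -106/(-9 - 10) - 364/(-8 + (3 - 1*5))**2 = -106/(-19) - 364/(-8 + (3 - 5))**2 = -106*(-1/19) - 364/(-8 - 2)**2 = 106/19 - 364/((-10)**2) = 106/19 - 364/100 = 106/19 - 364*1/100 = 106/19 - 91/25 = 921/475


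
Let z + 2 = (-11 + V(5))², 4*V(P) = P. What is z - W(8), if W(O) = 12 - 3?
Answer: 1345/16 ≈ 84.063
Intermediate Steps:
W(O) = 9
V(P) = P/4
z = 1489/16 (z = -2 + (-11 + (¼)*5)² = -2 + (-11 + 5/4)² = -2 + (-39/4)² = -2 + 1521/16 = 1489/16 ≈ 93.063)
z - W(8) = 1489/16 - 1*9 = 1489/16 - 9 = 1345/16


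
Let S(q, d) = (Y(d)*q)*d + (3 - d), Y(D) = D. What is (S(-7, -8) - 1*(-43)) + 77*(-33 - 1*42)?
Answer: -6169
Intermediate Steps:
S(q, d) = 3 - d + q*d**2 (S(q, d) = (d*q)*d + (3 - d) = q*d**2 + (3 - d) = 3 - d + q*d**2)
(S(-7, -8) - 1*(-43)) + 77*(-33 - 1*42) = ((3 - 1*(-8) - 7*(-8)**2) - 1*(-43)) + 77*(-33 - 1*42) = ((3 + 8 - 7*64) + 43) + 77*(-33 - 42) = ((3 + 8 - 448) + 43) + 77*(-75) = (-437 + 43) - 5775 = -394 - 5775 = -6169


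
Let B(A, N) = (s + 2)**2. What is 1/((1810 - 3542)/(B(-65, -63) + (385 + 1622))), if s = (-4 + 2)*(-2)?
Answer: -2043/1732 ≈ -1.1796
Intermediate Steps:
s = 4 (s = -2*(-2) = 4)
B(A, N) = 36 (B(A, N) = (4 + 2)**2 = 6**2 = 36)
1/((1810 - 3542)/(B(-65, -63) + (385 + 1622))) = 1/((1810 - 3542)/(36 + (385 + 1622))) = 1/(-1732/(36 + 2007)) = 1/(-1732/2043) = -2043/1732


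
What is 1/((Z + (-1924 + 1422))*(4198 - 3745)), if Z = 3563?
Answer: 1/1386633 ≈ 7.2117e-7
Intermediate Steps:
1/((Z + (-1924 + 1422))*(4198 - 3745)) = 1/((3563 + (-1924 + 1422))*(4198 - 3745)) = 1/((3563 - 502)*453) = 1/(3061*453) = 1/1386633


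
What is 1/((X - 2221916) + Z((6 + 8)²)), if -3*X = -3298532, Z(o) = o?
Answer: -3/3366628 ≈ -8.9110e-7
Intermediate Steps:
X = 3298532/3 (X = -⅓*(-3298532) = 3298532/3 ≈ 1.0995e+6)
1/((X - 2221916) + Z((6 + 8)²)) = 1/((3298532/3 - 2221916) + (6 + 8)²) = 1/(-3367216/3 + 14²) = 1/(-3367216/3 + 196) = 1/(-3366628/3) = -3/3366628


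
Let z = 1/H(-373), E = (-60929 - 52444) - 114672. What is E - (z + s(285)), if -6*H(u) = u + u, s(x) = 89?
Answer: -85093985/373 ≈ -2.2813e+5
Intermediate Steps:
H(u) = -u/3 (H(u) = -(u + u)/6 = -u/3)
E = -228045 (E = -113373 - 114672 = -228045)
z = 3/373 (z = 1/(-⅓*(-373)) = 1/(373/3) = 3/373 ≈ 0.0080429)
E - (z + s(285)) = -228045 - (3/373 + 89) = -228045 - 1*33200/373 = -228045 - 33200/373 = -85093985/373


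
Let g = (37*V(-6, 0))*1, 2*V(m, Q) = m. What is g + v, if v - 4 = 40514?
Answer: 40407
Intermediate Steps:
v = 40518 (v = 4 + 40514 = 40518)
V(m, Q) = m/2
g = -111 (g = (37*((½)*(-6)))*1 = (37*(-3))*1 = -111*1 = -111)
g + v = -111 + 40518 = 40407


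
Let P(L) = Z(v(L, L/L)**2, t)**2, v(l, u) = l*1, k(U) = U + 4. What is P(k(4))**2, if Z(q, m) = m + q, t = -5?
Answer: 12117361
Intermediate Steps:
k(U) = 4 + U
v(l, u) = l
P(L) = (-5 + L**2)**2
P(k(4))**2 = ((-5 + (4 + 4)**2)**2)**2 = ((-5 + 8**2)**2)**2 = ((-5 + 64)**2)**2 = (59**2)**2 = 3481**2 = 12117361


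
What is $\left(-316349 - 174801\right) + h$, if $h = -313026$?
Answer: $-804176$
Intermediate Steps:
$\left(-316349 - 174801\right) + h = \left(-316349 - 174801\right) - 313026 = -491150 - 313026 = -804176$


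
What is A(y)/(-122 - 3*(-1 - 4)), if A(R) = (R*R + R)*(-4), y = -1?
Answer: 0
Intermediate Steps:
A(R) = -4*R - 4*R² (A(R) = (R² + R)*(-4) = (R + R²)*(-4) = -4*R - 4*R²)
A(y)/(-122 - 3*(-1 - 4)) = (-4*(-1)*(1 - 1))/(-122 - 3*(-1 - 4)) = (-4*(-1)*0)/(-122 - 3*(-5)) = 0/(-122 + 15) = 0/(-107) = 0*(-1/107) = 0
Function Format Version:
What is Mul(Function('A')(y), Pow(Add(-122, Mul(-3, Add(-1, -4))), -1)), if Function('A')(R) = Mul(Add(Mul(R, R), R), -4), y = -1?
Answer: 0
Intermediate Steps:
Function('A')(R) = Add(Mul(-4, R), Mul(-4, Pow(R, 2))) (Function('A')(R) = Mul(Add(Pow(R, 2), R), -4) = Mul(Add(R, Pow(R, 2)), -4) = Add(Mul(-4, R), Mul(-4, Pow(R, 2))))
Mul(Function('A')(y), Pow(Add(-122, Mul(-3, Add(-1, -4))), -1)) = Mul(Mul(-4, -1, Add(1, -1)), Pow(Add(-122, Mul(-3, Add(-1, -4))), -1)) = Mul(Mul(-4, -1, 0), Pow(Add(-122, Mul(-3, -5)), -1)) = Mul(0, Pow(Add(-122, 15), -1)) = Mul(0, Pow(-107, -1)) = Mul(0, Rational(-1, 107)) = 0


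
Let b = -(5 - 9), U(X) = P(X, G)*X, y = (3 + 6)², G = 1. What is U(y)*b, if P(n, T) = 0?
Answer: 0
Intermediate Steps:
y = 81 (y = 9² = 81)
U(X) = 0 (U(X) = 0*X = 0)
b = 4 (b = -1*(-4) = 4)
U(y)*b = 0*4 = 0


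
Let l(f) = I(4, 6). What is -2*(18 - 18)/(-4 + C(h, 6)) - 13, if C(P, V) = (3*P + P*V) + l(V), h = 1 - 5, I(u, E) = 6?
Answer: -13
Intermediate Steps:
l(f) = 6
h = -4
C(P, V) = 6 + 3*P + P*V (C(P, V) = (3*P + P*V) + 6 = 6 + 3*P + P*V)
-2*(18 - 18)/(-4 + C(h, 6)) - 13 = -2*(18 - 18)/(-4 + (6 + 3*(-4) - 4*6)) - 13 = -0/(-4 + (6 - 12 - 24)) - 13 = -0/(-4 - 30) - 13 = -0/(-34) - 13 = -0*(-1)/34 - 13 = -2*0 - 13 = 0 - 13 = -13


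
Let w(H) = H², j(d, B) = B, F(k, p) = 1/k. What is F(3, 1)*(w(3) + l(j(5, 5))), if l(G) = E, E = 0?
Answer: 3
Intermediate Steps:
l(G) = 0
F(3, 1)*(w(3) + l(j(5, 5))) = (3² + 0)/3 = (9 + 0)/3 = (⅓)*9 = 3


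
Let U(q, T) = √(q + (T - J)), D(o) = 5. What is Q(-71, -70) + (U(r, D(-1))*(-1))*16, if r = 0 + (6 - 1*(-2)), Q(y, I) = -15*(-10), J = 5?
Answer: 150 - 32*√2 ≈ 104.75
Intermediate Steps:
Q(y, I) = 150
r = 8 (r = 0 + (6 + 2) = 0 + 8 = 8)
U(q, T) = √(-5 + T + q) (U(q, T) = √(q + (T - 1*5)) = √(q + (T - 5)) = √(q + (-5 + T)) = √(-5 + T + q))
Q(-71, -70) + (U(r, D(-1))*(-1))*16 = 150 + (√(-5 + 5 + 8)*(-1))*16 = 150 + (√8*(-1))*16 = 150 + ((2*√2)*(-1))*16 = 150 - 2*√2*16 = 150 - 32*√2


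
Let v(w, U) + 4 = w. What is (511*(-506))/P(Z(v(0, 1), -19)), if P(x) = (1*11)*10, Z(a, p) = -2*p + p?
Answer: -11753/5 ≈ -2350.6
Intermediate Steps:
v(w, U) = -4 + w
Z(a, p) = -p
P(x) = 110 (P(x) = 11*10 = 110)
(511*(-506))/P(Z(v(0, 1), -19)) = (511*(-506))/110 = -258566*1/110 = -11753/5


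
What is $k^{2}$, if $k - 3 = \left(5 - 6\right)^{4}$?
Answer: $16$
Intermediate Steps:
$k = 4$ ($k = 3 + \left(5 - 6\right)^{4} = 3 + \left(-1\right)^{4} = 3 + 1 = 4$)
$k^{2} = 4^{2} = 16$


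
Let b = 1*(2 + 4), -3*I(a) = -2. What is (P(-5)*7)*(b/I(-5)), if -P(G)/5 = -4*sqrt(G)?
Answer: 1260*I*sqrt(5) ≈ 2817.4*I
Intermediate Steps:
I(a) = 2/3 (I(a) = -1/3*(-2) = 2/3)
b = 6 (b = 1*6 = 6)
P(G) = 20*sqrt(G) (P(G) = -(-20)*sqrt(G) = 20*sqrt(G))
(P(-5)*7)*(b/I(-5)) = ((20*sqrt(-5))*7)*(6/(2/3)) = ((20*(I*sqrt(5)))*7)*(6*(3/2)) = ((20*I*sqrt(5))*7)*9 = (140*I*sqrt(5))*9 = 1260*I*sqrt(5)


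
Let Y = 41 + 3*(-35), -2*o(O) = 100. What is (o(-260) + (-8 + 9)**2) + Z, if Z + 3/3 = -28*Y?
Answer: 1742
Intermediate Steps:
o(O) = -50 (o(O) = -1/2*100 = -50)
Y = -64 (Y = 41 - 105 = -64)
Z = 1791 (Z = -1 - 28*(-64) = -1 + 1792 = 1791)
(o(-260) + (-8 + 9)**2) + Z = (-50 + (-8 + 9)**2) + 1791 = (-50 + 1**2) + 1791 = (-50 + 1) + 1791 = -49 + 1791 = 1742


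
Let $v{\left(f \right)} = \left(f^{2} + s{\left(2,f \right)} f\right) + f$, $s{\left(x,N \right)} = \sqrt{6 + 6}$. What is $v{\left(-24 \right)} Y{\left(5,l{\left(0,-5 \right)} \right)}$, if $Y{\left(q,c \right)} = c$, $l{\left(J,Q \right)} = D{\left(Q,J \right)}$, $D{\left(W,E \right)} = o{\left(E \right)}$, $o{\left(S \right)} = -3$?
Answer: $-1656 + 144 \sqrt{3} \approx -1406.6$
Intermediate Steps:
$D{\left(W,E \right)} = -3$
$l{\left(J,Q \right)} = -3$
$s{\left(x,N \right)} = 2 \sqrt{3}$ ($s{\left(x,N \right)} = \sqrt{12} = 2 \sqrt{3}$)
$v{\left(f \right)} = f + f^{2} + 2 f \sqrt{3}$ ($v{\left(f \right)} = \left(f^{2} + 2 \sqrt{3} f\right) + f = \left(f^{2} + 2 f \sqrt{3}\right) + f = f + f^{2} + 2 f \sqrt{3}$)
$v{\left(-24 \right)} Y{\left(5,l{\left(0,-5 \right)} \right)} = - 24 \left(1 - 24 + 2 \sqrt{3}\right) \left(-3\right) = - 24 \left(-23 + 2 \sqrt{3}\right) \left(-3\right) = \left(552 - 48 \sqrt{3}\right) \left(-3\right) = -1656 + 144 \sqrt{3}$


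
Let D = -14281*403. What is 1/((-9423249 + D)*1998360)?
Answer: -1/30332091273120 ≈ -3.2968e-14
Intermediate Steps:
D = -5755243
1/((-9423249 + D)*1998360) = 1/(-9423249 - 5755243*1998360) = (1/1998360)/(-15178492) = -1/15178492*1/1998360 = -1/30332091273120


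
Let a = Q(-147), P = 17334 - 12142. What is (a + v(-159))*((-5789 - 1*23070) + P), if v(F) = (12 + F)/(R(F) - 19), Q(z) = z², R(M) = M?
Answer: -91036275183/178 ≈ -5.1144e+8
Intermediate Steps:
P = 5192
a = 21609 (a = (-147)² = 21609)
v(F) = (12 + F)/(-19 + F) (v(F) = (12 + F)/(F - 19) = (12 + F)/(-19 + F))
(a + v(-159))*((-5789 - 1*23070) + P) = (21609 + (12 - 159)/(-19 - 159))*((-5789 - 1*23070) + 5192) = (21609 - 147/(-178))*((-5789 - 23070) + 5192) = (21609 - 1/178*(-147))*(-28859 + 5192) = (21609 + 147/178)*(-23667) = (3846549/178)*(-23667) = -91036275183/178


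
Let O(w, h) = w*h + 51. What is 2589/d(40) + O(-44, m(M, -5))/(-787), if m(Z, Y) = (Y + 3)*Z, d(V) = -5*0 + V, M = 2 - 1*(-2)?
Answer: 2021423/31480 ≈ 64.213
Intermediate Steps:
M = 4 (M = 2 + 2 = 4)
d(V) = V (d(V) = 0 + V = V)
m(Z, Y) = Z*(3 + Y) (m(Z, Y) = (3 + Y)*Z = Z*(3 + Y))
O(w, h) = 51 + h*w (O(w, h) = h*w + 51 = 51 + h*w)
2589/d(40) + O(-44, m(M, -5))/(-787) = 2589/40 + (51 + (4*(3 - 5))*(-44))/(-787) = 2589*(1/40) + (51 + (4*(-2))*(-44))*(-1/787) = 2589/40 + (51 - 8*(-44))*(-1/787) = 2589/40 + (51 + 352)*(-1/787) = 2589/40 + 403*(-1/787) = 2589/40 - 403/787 = 2021423/31480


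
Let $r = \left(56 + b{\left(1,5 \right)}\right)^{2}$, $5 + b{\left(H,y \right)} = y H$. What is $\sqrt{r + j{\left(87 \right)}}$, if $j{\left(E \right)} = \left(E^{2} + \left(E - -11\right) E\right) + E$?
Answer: $\sqrt{19318} \approx 138.99$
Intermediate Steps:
$b{\left(H,y \right)} = -5 + H y$ ($b{\left(H,y \right)} = -5 + y H = -5 + H y$)
$j{\left(E \right)} = E + E^{2} + E \left(11 + E\right)$ ($j{\left(E \right)} = \left(E^{2} + \left(E + 11\right) E\right) + E = \left(E^{2} + \left(11 + E\right) E\right) + E = \left(E^{2} + E \left(11 + E\right)\right) + E = E + E^{2} + E \left(11 + E\right)$)
$r = 3136$ ($r = \left(56 + \left(-5 + 1 \cdot 5\right)\right)^{2} = \left(56 + \left(-5 + 5\right)\right)^{2} = \left(56 + 0\right)^{2} = 56^{2} = 3136$)
$\sqrt{r + j{\left(87 \right)}} = \sqrt{3136 + 2 \cdot 87 \left(6 + 87\right)} = \sqrt{3136 + 2 \cdot 87 \cdot 93} = \sqrt{3136 + 16182} = \sqrt{19318}$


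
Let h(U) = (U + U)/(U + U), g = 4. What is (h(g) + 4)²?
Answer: 25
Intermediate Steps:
h(U) = 1 (h(U) = (2*U)/((2*U)) = (2*U)*(1/(2*U)) = 1)
(h(g) + 4)² = (1 + 4)² = 5² = 25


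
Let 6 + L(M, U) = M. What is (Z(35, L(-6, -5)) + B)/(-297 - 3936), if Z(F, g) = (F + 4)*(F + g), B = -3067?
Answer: 2170/4233 ≈ 0.51264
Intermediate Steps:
L(M, U) = -6 + M
Z(F, g) = (4 + F)*(F + g)
(Z(35, L(-6, -5)) + B)/(-297 - 3936) = ((35² + 4*35 + 4*(-6 - 6) + 35*(-6 - 6)) - 3067)/(-297 - 3936) = ((1225 + 140 + 4*(-12) + 35*(-12)) - 3067)/(-4233) = ((1225 + 140 - 48 - 420) - 3067)*(-1/4233) = (897 - 3067)*(-1/4233) = -2170*(-1/4233) = 2170/4233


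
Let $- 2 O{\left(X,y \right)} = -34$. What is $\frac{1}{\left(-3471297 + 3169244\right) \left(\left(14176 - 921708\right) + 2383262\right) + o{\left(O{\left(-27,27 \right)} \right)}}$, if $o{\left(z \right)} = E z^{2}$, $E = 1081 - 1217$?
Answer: $- \frac{1}{445748712994} \approx -2.2434 \cdot 10^{-12}$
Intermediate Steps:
$E = -136$ ($E = 1081 - 1217 = -136$)
$O{\left(X,y \right)} = 17$ ($O{\left(X,y \right)} = \left(- \frac{1}{2}\right) \left(-34\right) = 17$)
$o{\left(z \right)} = - 136 z^{2}$
$\frac{1}{\left(-3471297 + 3169244\right) \left(\left(14176 - 921708\right) + 2383262\right) + o{\left(O{\left(-27,27 \right)} \right)}} = \frac{1}{\left(-3471297 + 3169244\right) \left(\left(14176 - 921708\right) + 2383262\right) - 136 \cdot 17^{2}} = \frac{1}{- 302053 \left(-907532 + 2383262\right) - 39304} = \frac{1}{\left(-302053\right) 1475730 - 39304} = \frac{1}{-445748673690 - 39304} = \frac{1}{-445748712994} = - \frac{1}{445748712994}$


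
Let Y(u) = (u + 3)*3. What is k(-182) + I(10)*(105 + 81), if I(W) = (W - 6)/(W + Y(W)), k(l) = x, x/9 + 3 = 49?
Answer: 21030/49 ≈ 429.18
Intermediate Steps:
x = 414 (x = -27 + 9*49 = -27 + 441 = 414)
k(l) = 414
Y(u) = 9 + 3*u (Y(u) = (3 + u)*3 = 9 + 3*u)
I(W) = (-6 + W)/(9 + 4*W) (I(W) = (W - 6)/(W + (9 + 3*W)) = (-6 + W)/(9 + 4*W))
k(-182) + I(10)*(105 + 81) = 414 + ((-6 + 10)/(9 + 4*10))*(105 + 81) = 414 + (4/(9 + 40))*186 = 414 + (4/49)*186 = 414 + 744/49 = 21030/49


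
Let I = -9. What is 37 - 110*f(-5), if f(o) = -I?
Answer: -953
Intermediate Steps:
f(o) = 9 (f(o) = -1*(-9) = 9)
37 - 110*f(-5) = 37 - 110*9 = 37 - 990 = -953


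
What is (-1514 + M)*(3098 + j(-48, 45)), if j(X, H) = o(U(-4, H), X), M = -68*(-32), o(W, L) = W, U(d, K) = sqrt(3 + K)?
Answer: 2050876 + 2648*sqrt(3) ≈ 2.0555e+6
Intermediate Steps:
M = 2176
j(X, H) = sqrt(3 + H)
(-1514 + M)*(3098 + j(-48, 45)) = (-1514 + 2176)*(3098 + sqrt(3 + 45)) = 662*(3098 + sqrt(48)) = 662*(3098 + 4*sqrt(3)) = 2050876 + 2648*sqrt(3)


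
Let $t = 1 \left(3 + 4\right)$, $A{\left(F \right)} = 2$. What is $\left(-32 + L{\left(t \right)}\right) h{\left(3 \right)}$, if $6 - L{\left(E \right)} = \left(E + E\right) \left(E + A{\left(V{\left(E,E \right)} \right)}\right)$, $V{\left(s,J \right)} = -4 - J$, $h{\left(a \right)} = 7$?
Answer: $-1064$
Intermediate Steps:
$t = 7$ ($t = 1 \cdot 7 = 7$)
$L{\left(E \right)} = 6 - 2 E \left(2 + E\right)$ ($L{\left(E \right)} = 6 - \left(E + E\right) \left(E + 2\right) = 6 - 2 E \left(2 + E\right)$)
$\left(-32 + L{\left(t \right)}\right) h{\left(3 \right)} = \left(-32 - \left(22 + 98\right)\right) 7 = \left(-32 - 120\right) 7 = \left(-152\right) 7 = -1064$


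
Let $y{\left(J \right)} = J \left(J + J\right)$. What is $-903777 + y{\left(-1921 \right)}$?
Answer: $6476705$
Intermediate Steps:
$y{\left(J \right)} = 2 J^{2}$ ($y{\left(J \right)} = J 2 J = 2 J^{2}$)
$-903777 + y{\left(-1921 \right)} = -903777 + 2 \left(-1921\right)^{2} = -903777 + 2 \cdot 3690241 = -903777 + 7380482 = 6476705$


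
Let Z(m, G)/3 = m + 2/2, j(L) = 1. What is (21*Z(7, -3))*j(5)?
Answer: 504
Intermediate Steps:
Z(m, G) = 3 + 3*m (Z(m, G) = 3*(m + 2/2) = 3*(m + 2*(½)) = 3*(m + 1) = 3*(1 + m) = 3 + 3*m)
(21*Z(7, -3))*j(5) = (21*(3 + 3*7))*1 = (21*(3 + 21))*1 = (21*24)*1 = 504*1 = 504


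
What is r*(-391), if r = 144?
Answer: -56304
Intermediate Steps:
r*(-391) = 144*(-391) = -56304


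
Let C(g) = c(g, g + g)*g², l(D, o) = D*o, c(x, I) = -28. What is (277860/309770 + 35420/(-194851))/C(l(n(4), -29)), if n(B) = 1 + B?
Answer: -2158462273/1776666996337450 ≈ -1.2149e-6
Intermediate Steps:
C(g) = -28*g²
(277860/309770 + 35420/(-194851))/C(l(n(4), -29)) = (277860/309770 + 35420/(-194851))/((-28*841*(1 + 4)²)) = (277860*(1/309770) + 35420*(-1/194851))/((-28*(5*(-29))²)) = (27786/30977 - 35420/194851)/((-28*(-145)²)) = 4316924546/(6035899427*((-28*21025))) = (4316924546/6035899427)/(-588700) = (4316924546/6035899427)*(-1/588700) = -2158462273/1776666996337450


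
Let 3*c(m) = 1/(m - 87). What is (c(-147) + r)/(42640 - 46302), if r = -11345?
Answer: 7964191/2570724 ≈ 3.0980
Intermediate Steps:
c(m) = 1/(3*(-87 + m)) (c(m) = 1/(3*(m - 87)) = 1/(3*(-87 + m)))
(c(-147) + r)/(42640 - 46302) = (1/(3*(-87 - 147)) - 11345)/(42640 - 46302) = ((1/3)/(-234) - 11345)/(-3662) = ((1/3)*(-1/234) - 11345)*(-1/3662) = (-1/702 - 11345)*(-1/3662) = -7964191/702*(-1/3662) = 7964191/2570724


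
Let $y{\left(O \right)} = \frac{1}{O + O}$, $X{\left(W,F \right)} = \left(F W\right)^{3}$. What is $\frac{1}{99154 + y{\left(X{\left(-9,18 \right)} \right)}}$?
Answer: $\frac{8503056}{843112014623} \approx 1.0085 \cdot 10^{-5}$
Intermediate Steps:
$X{\left(W,F \right)} = F^{3} W^{3}$
$y{\left(O \right)} = \frac{1}{2 O}$
$\frac{1}{99154 + y{\left(X{\left(-9,18 \right)} \right)}} = \frac{1}{99154 + \frac{1}{2 \cdot 18^{3} \left(-9\right)^{3}}} = \frac{1}{99154 + \frac{1}{2 \cdot 5832 \left(-729\right)}} = \frac{1}{99154 + \frac{1}{2 \left(-4251528\right)}} = \frac{1}{99154 + \frac{1}{2} \left(- \frac{1}{4251528}\right)} = \frac{1}{99154 - \frac{1}{8503056}} = \frac{1}{\frac{843112014623}{8503056}} = \frac{8503056}{843112014623}$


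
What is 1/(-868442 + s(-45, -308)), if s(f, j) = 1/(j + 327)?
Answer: -19/16500397 ≈ -1.1515e-6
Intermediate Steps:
s(f, j) = 1/(327 + j)
1/(-868442 + s(-45, -308)) = 1/(-868442 + 1/(327 - 308)) = 1/(-868442 + 1/19) = 1/(-16500397/19) = -19/16500397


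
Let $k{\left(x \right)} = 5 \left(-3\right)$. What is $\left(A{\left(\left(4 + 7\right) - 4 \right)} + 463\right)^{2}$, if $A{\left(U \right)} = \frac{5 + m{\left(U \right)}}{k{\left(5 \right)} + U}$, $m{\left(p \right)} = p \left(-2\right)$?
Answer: $\frac{13786369}{64} \approx 2.1541 \cdot 10^{5}$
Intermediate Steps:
$m{\left(p \right)} = - 2 p$
$k{\left(x \right)} = -15$
$A{\left(U \right)} = \frac{5 - 2 U}{-15 + U}$
$\left(A{\left(\left(4 + 7\right) - 4 \right)} + 463\right)^{2} = \left(\frac{5 - 2 \left(\left(4 + 7\right) - 4\right)}{-15 + \left(\left(4 + 7\right) - 4\right)} + 463\right)^{2} = \left(\frac{5 - 2 \left(11 - 4\right)}{-15 + \left(11 - 4\right)} + 463\right)^{2} = \left(\frac{5 - 14}{-15 + 7} + 463\right)^{2} = \left(\frac{5 - 14}{-8} + 463\right)^{2} = \left(\left(- \frac{1}{8}\right) \left(-9\right) + 463\right)^{2} = \left(\frac{9}{8} + 463\right)^{2} = \left(\frac{3713}{8}\right)^{2} = \frac{13786369}{64}$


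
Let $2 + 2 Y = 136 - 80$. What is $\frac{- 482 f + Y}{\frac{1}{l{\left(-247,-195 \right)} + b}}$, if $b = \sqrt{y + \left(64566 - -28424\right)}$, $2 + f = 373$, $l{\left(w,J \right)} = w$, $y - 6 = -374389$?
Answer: $44162365 - 178795 i \sqrt{281393} \approx 4.4162 \cdot 10^{7} - 9.4844 \cdot 10^{7} i$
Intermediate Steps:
$y = -374383$ ($y = 6 - 374389 = -374383$)
$f = 371$ ($f = -2 + 373 = 371$)
$Y = 27$ ($Y = -1 + \frac{136 - 80}{2} = -1 + \frac{1}{2} \cdot 56 = -1 + 28 = 27$)
$b = i \sqrt{281393}$ ($b = \sqrt{-374383 + \left(64566 - -28424\right)} = \sqrt{-374383 + \left(64566 + 28424\right)} = \sqrt{-374383 + 92990} = \sqrt{-281393} = i \sqrt{281393} \approx 530.46 i$)
$\frac{- 482 f + Y}{\frac{1}{l{\left(-247,-195 \right)} + b}} = \frac{\left(-482\right) 371 + 27}{\frac{1}{-247 + i \sqrt{281393}}} = \left(-178822 + 27\right) \left(-247 + i \sqrt{281393}\right) = - 178795 \left(-247 + i \sqrt{281393}\right) = 44162365 - 178795 i \sqrt{281393}$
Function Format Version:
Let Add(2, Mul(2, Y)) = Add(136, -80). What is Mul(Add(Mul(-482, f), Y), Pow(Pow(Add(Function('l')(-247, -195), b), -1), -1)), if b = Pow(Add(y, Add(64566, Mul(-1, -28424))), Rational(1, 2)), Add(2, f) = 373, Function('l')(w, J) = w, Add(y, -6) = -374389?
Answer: Add(44162365, Mul(-178795, I, Pow(281393, Rational(1, 2)))) ≈ Add(4.4162e+7, Mul(-9.4844e+7, I))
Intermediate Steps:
y = -374383 (y = Add(6, -374389) = -374383)
f = 371 (f = Add(-2, 373) = 371)
Y = 27 (Y = Add(-1, Mul(Rational(1, 2), Add(136, -80))) = Add(-1, Mul(Rational(1, 2), 56)) = Add(-1, 28) = 27)
b = Mul(I, Pow(281393, Rational(1, 2))) (b = Pow(Add(-374383, Add(64566, Mul(-1, -28424))), Rational(1, 2)) = Pow(Add(-374383, Add(64566, 28424)), Rational(1, 2)) = Pow(Add(-374383, 92990), Rational(1, 2)) = Pow(-281393, Rational(1, 2)) = Mul(I, Pow(281393, Rational(1, 2))) ≈ Mul(530.46, I))
Mul(Add(Mul(-482, f), Y), Pow(Pow(Add(Function('l')(-247, -195), b), -1), -1)) = Mul(Add(Mul(-482, 371), 27), Pow(Pow(Add(-247, Mul(I, Pow(281393, Rational(1, 2)))), -1), -1)) = Mul(Add(-178822, 27), Add(-247, Mul(I, Pow(281393, Rational(1, 2))))) = Mul(-178795, Add(-247, Mul(I, Pow(281393, Rational(1, 2))))) = Add(44162365, Mul(-178795, I, Pow(281393, Rational(1, 2))))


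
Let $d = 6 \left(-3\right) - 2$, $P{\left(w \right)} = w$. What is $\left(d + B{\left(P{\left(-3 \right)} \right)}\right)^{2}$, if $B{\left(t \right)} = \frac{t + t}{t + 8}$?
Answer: $\frac{11236}{25} \approx 449.44$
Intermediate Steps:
$d = -20$ ($d = -18 - 2 = -20$)
$B{\left(t \right)} = \frac{2 t}{8 + t}$
$\left(d + B{\left(P{\left(-3 \right)} \right)}\right)^{2} = \left(-20 + 2 \left(-3\right) \frac{1}{8 - 3}\right)^{2} = \left(-20 + 2 \left(-3\right) \frac{1}{5}\right)^{2} = \left(-20 - \frac{6}{5}\right)^{2} = \left(- \frac{106}{5}\right)^{2} = \frac{11236}{25}$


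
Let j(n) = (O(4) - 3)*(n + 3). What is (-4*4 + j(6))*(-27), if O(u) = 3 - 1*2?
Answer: 918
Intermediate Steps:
O(u) = 1 (O(u) = 3 - 2 = 1)
j(n) = -6 - 2*n (j(n) = (1 - 3)*(n + 3) = -2*(3 + n) = -6 - 2*n)
(-4*4 + j(6))*(-27) = (-4*4 + (-6 - 2*6))*(-27) = (-16 + (-6 - 12))*(-27) = (-16 - 18)*(-27) = -34*(-27) = 918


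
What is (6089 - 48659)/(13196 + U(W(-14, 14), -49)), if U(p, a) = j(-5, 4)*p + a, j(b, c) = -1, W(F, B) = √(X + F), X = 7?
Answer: -25439445/7856528 - 1935*I*√7/7856528 ≈ -3.238 - 0.00065163*I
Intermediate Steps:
W(F, B) = √(7 + F)
U(p, a) = a - p (U(p, a) = -p + a = a - p)
(6089 - 48659)/(13196 + U(W(-14, 14), -49)) = (6089 - 48659)/(13196 + (-49 - √(7 - 14))) = -42570/(13196 + (-49 - √(-7))) = -42570/(13196 + (-49 - I*√7)) = -42570/(13147 - I*√7)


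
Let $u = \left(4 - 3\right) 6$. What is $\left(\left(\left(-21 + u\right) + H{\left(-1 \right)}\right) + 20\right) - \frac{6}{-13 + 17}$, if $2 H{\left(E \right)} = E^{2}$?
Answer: $4$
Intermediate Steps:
$u = 6$ ($u = 1 \cdot 6 = 6$)
$H{\left(E \right)} = \frac{E^{2}}{2}$
$\left(\left(\left(-21 + u\right) + H{\left(-1 \right)}\right) + 20\right) - \frac{6}{-13 + 17} = \left(\left(\left(-21 + 6\right) + \frac{\left(-1\right)^{2}}{2}\right) + 20\right) - \frac{6}{-13 + 17} = \left(\left(-15 + \frac{1}{2} \cdot 1\right) + 20\right) - \frac{6}{4} = \left(\left(-15 + \frac{1}{2}\right) + 20\right) - \frac{3}{2} = \left(- \frac{29}{2} + 20\right) - \frac{3}{2} = \frac{11}{2} - \frac{3}{2} = 4$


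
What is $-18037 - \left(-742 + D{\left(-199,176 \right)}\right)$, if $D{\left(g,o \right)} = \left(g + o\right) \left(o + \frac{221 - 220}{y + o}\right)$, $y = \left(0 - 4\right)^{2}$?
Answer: $- \frac{2543401}{192} \approx -13247.0$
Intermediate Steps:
$y = 16$ ($y = \left(-4\right)^{2} = 16$)
$D{\left(g,o \right)} = \left(g + o\right) \left(o + \frac{1}{16 + o}\right)$ ($D{\left(g,o \right)} = \left(g + o\right) \left(o + \frac{221 - 220}{16 + o}\right) = \left(g + o\right) \left(o + 1 \frac{1}{16 + o}\right) = \left(g + o\right) \left(o + \frac{1}{16 + o}\right)$)
$-18037 - \left(-742 + D{\left(-199,176 \right)}\right) = -18037 - \left(-742 + \frac{-199 + 176 + 176^{3} + 16 \cdot 176^{2} - 199 \cdot 176^{2} + 16 \left(-199\right) 176}{16 + 176}\right) = -18037 - \left(-742 + \frac{-199 + 176 + 5451776 + 16 \cdot 30976 - 6164224 - 560384}{192}\right) = -18037 - \left(-742 + \frac{-199 + 176 + 5451776 + 495616 - 6164224 - 560384}{192}\right) = -18037 - \left(-742 + \frac{1}{192} \left(-777239\right)\right) = -18037 + \left(742 - - \frac{777239}{192}\right) = -18037 + \left(742 + \frac{777239}{192}\right) = -18037 + \frac{919703}{192} = - \frac{2543401}{192}$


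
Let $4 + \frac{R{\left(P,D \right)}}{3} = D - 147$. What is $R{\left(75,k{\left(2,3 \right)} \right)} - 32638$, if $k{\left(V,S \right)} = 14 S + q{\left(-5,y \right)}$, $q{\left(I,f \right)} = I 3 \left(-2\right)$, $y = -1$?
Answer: $-32875$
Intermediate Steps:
$q{\left(I,f \right)} = - 6 I$ ($q{\left(I,f \right)} = 3 I \left(-2\right) = - 6 I$)
$k{\left(V,S \right)} = 30 + 14 S$ ($k{\left(V,S \right)} = 14 S - -30 = 14 S + 30 = 30 + 14 S$)
$R{\left(P,D \right)} = -453 + 3 D$ ($R{\left(P,D \right)} = -12 + 3 \left(D - 147\right) = -12 + 3 \left(-147 + D\right) = -12 + \left(-441 + 3 D\right) = -453 + 3 D$)
$R{\left(75,k{\left(2,3 \right)} \right)} - 32638 = \left(-453 + 3 \left(30 + 14 \cdot 3\right)\right) - 32638 = \left(-453 + 3 \left(30 + 42\right)\right) - 32638 = \left(-453 + 3 \cdot 72\right) - 32638 = \left(-453 + 216\right) - 32638 = -237 - 32638 = -32875$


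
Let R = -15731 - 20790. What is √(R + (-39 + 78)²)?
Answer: 50*I*√14 ≈ 187.08*I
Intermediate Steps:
R = -36521
√(R + (-39 + 78)²) = √(-36521 + (-39 + 78)²) = √(-36521 + 39²) = √(-36521 + 1521) = √(-35000) = 50*I*√14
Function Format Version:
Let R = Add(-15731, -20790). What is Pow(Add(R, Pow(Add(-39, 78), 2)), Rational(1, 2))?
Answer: Mul(50, I, Pow(14, Rational(1, 2))) ≈ Mul(187.08, I)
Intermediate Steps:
R = -36521
Pow(Add(R, Pow(Add(-39, 78), 2)), Rational(1, 2)) = Pow(Add(-36521, Pow(Add(-39, 78), 2)), Rational(1, 2)) = Pow(Add(-36521, Pow(39, 2)), Rational(1, 2)) = Pow(Add(-36521, 1521), Rational(1, 2)) = Pow(-35000, Rational(1, 2)) = Mul(50, I, Pow(14, Rational(1, 2)))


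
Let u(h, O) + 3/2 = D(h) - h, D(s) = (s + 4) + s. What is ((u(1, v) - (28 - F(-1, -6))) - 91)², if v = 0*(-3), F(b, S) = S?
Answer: 59049/4 ≈ 14762.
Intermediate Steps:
D(s) = 4 + 2*s (D(s) = (4 + s) + s = 4 + 2*s)
v = 0
u(h, O) = 5/2 + h (u(h, O) = -3/2 + ((4 + 2*h) - h) = -3/2 + (4 + h) = 5/2 + h)
((u(1, v) - (28 - F(-1, -6))) - 91)² = (((5/2 + 1) - (28 - 1*(-6))) - 91)² = ((7/2 - (28 + 6)) - 91)² = ((7/2 - 1*34) - 91)² = ((7/2 - 34) - 91)² = (-61/2 - 91)² = (-243/2)² = 59049/4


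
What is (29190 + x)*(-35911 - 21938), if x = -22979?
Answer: -359300139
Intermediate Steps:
(29190 + x)*(-35911 - 21938) = (29190 - 22979)*(-35911 - 21938) = 6211*(-57849) = -359300139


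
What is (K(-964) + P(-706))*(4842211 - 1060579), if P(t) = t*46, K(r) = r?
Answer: -126457774080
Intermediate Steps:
P(t) = 46*t
(K(-964) + P(-706))*(4842211 - 1060579) = (-964 + 46*(-706))*(4842211 - 1060579) = (-964 - 32476)*3781632 = -33440*3781632 = -126457774080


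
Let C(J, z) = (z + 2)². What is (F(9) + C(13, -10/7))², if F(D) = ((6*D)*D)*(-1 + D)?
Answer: 36300918784/2401 ≈ 1.5119e+7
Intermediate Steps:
F(D) = 6*D²*(-1 + D) (F(D) = (6*D²)*(-1 + D) = 6*D²*(-1 + D))
C(J, z) = (2 + z)²
(F(9) + C(13, -10/7))² = (6*9²*(-1 + 9) + (2 - 10/7)²)² = (6*81*8 + (2 - 10*⅐)²)² = (3888 + (2 - 10/7)²)² = (3888 + (4/7)²)² = (3888 + 16/49)² = (190528/49)² = 36300918784/2401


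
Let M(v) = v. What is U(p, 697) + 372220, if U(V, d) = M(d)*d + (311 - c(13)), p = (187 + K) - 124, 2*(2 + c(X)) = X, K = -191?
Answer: 1716671/2 ≈ 8.5834e+5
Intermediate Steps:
c(X) = -2 + X/2
p = -128 (p = (187 - 191) - 124 = -4 - 124 = -128)
U(V, d) = 613/2 + d**2 (U(V, d) = d*d + (311 - (-2 + (1/2)*13)) = d**2 + (311 - (-2 + 13/2)) = d**2 + (311 - 1*9/2) = d**2 + (311 - 9/2) = d**2 + 613/2 = 613/2 + d**2)
U(p, 697) + 372220 = (613/2 + 697**2) + 372220 = (613/2 + 485809) + 372220 = 972231/2 + 372220 = 1716671/2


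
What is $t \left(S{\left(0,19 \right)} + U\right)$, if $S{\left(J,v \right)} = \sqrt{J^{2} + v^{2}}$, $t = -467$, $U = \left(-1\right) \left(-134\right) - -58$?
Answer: $-98537$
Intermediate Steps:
$U = 192$ ($U = 134 + 58 = 192$)
$t \left(S{\left(0,19 \right)} + U\right) = - 467 \left(\sqrt{0^{2} + 19^{2}} + 192\right) = - 467 \left(\sqrt{0 + 361} + 192\right) = - 467 \left(\sqrt{361} + 192\right) = - 467 \left(19 + 192\right) = \left(-467\right) 211 = -98537$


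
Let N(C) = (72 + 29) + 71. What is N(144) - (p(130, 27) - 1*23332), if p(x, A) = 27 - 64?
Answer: 23541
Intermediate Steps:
p(x, A) = -37
N(C) = 172 (N(C) = 101 + 71 = 172)
N(144) - (p(130, 27) - 1*23332) = 172 - (-37 - 1*23332) = 172 - (-37 - 23332) = 172 - 1*(-23369) = 172 + 23369 = 23541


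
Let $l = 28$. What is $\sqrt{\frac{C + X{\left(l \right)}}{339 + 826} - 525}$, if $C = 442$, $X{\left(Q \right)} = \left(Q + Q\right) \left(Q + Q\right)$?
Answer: $\frac{i \sqrt{708374755}}{1165} \approx 22.846 i$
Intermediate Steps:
$X{\left(Q \right)} = 4 Q^{2}$ ($X{\left(Q \right)} = 2 Q 2 Q = 4 Q^{2}$)
$\sqrt{\frac{C + X{\left(l \right)}}{339 + 826} - 525} = \sqrt{\frac{442 + 4 \cdot 28^{2}}{339 + 826} - 525} = \sqrt{\frac{442 + 4 \cdot 784}{1165} - 525} = \sqrt{\left(442 + 3136\right) \frac{1}{1165} - 525} = \sqrt{3578 \cdot \frac{1}{1165} - 525} = \sqrt{\frac{3578}{1165} - 525} = \sqrt{- \frac{608047}{1165}} = \frac{i \sqrt{708374755}}{1165}$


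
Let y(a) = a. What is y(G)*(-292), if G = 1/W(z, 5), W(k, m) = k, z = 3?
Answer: -292/3 ≈ -97.333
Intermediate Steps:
G = ⅓ (G = 1/3 = ⅓ ≈ 0.33333)
y(G)*(-292) = (⅓)*(-292) = -292/3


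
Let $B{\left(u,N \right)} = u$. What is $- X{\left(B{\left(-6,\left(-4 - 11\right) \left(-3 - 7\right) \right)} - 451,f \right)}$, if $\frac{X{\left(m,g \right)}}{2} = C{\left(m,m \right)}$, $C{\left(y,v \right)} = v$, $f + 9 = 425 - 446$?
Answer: $914$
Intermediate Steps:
$f = -30$ ($f = -9 + \left(425 - 446\right) = -9 - 21 = -30$)
$X{\left(m,g \right)} = 2 m$
$- X{\left(B{\left(-6,\left(-4 - 11\right) \left(-3 - 7\right) \right)} - 451,f \right)} = - 2 \left(-6 - 451\right) = - 2 \left(-457\right) = \left(-1\right) \left(-914\right) = 914$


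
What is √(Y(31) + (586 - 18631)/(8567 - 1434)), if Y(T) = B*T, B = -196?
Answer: I*√309273705349/7133 ≈ 77.965*I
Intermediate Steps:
Y(T) = -196*T
√(Y(31) + (586 - 18631)/(8567 - 1434)) = √(-196*31 + (586 - 18631)/(8567 - 1434)) = √(-6076 - 18045/7133) = √(-43358153/7133) = I*√309273705349/7133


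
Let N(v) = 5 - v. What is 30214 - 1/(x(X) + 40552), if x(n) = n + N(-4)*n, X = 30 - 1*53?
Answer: 1218288907/40322 ≈ 30214.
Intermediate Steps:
X = -23 (X = 30 - 53 = -23)
x(n) = 10*n (x(n) = n + (5 - 1*(-4))*n = n + (5 + 4)*n = n + 9*n = 10*n)
30214 - 1/(x(X) + 40552) = 30214 - 1/(10*(-23) + 40552) = 30214 - 1/(-230 + 40552) = 30214 - 1/40322 = 1218288907/40322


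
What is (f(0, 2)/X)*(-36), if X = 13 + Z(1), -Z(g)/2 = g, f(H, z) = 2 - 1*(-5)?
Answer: -252/11 ≈ -22.909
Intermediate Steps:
f(H, z) = 7 (f(H, z) = 2 + 5 = 7)
Z(g) = -2*g
X = 11 (X = 13 - 2*1 = 13 - 2 = 11)
(f(0, 2)/X)*(-36) = (7/11)*(-36) = -252/11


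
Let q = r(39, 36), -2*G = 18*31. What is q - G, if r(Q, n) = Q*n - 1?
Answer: 1682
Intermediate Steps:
r(Q, n) = -1 + Q*n
G = -279 (G = -9*31 = -½*558 = -279)
q = 1403 (q = -1 + 39*36 = -1 + 1404 = 1403)
q - G = 1403 - 1*(-279) = 1403 + 279 = 1682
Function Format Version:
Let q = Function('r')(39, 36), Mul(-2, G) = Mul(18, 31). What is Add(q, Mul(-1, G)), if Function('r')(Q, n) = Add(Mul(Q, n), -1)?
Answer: 1682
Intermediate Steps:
Function('r')(Q, n) = Add(-1, Mul(Q, n))
G = -279 (G = Mul(Rational(-1, 2), Mul(18, 31)) = Mul(Rational(-1, 2), 558) = -279)
q = 1403 (q = Add(-1, Mul(39, 36)) = Add(-1, 1404) = 1403)
Add(q, Mul(-1, G)) = Add(1403, Mul(-1, -279)) = Add(1403, 279) = 1682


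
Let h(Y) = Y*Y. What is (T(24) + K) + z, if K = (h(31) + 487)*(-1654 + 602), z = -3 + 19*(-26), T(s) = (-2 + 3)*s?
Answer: -1523769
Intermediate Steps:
T(s) = s (T(s) = 1*s = s)
h(Y) = Y**2
z = -497 (z = -3 - 494 = -497)
K = -1523296 (K = (31**2 + 487)*(-1654 + 602) = (961 + 487)*(-1052) = 1448*(-1052) = -1523296)
(T(24) + K) + z = (24 - 1523296) - 497 = -1523272 - 497 = -1523769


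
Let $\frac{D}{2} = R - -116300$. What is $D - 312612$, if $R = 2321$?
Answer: $-75370$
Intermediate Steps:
$D = 237242$ ($D = 2 \left(2321 - -116300\right) = 2 \left(2321 + 116300\right) = 2 \cdot 118621 = 237242$)
$D - 312612 = 237242 - 312612 = -75370$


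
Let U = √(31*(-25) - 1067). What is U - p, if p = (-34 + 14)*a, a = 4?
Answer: 80 + I*√1842 ≈ 80.0 + 42.919*I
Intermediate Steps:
U = I*√1842 (U = √(-775 - 1067) = √(-1842) = I*√1842 ≈ 42.919*I)
p = -80 (p = (-34 + 14)*4 = -20*4 = -80)
U - p = I*√1842 - 1*(-80) = I*√1842 + 80 = 80 + I*√1842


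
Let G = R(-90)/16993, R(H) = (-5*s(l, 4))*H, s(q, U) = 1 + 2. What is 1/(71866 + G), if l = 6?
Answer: 16993/1221220288 ≈ 1.3915e-5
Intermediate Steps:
s(q, U) = 3
R(H) = -15*H (R(H) = (-5*3)*H = -15*H)
G = 1350/16993 (G = -15*(-90)/16993 = 1350*(1/16993) = 1350/16993 ≈ 0.079445)
1/(71866 + G) = 1/(71866 + 1350/16993) = 1/(1221220288/16993) = 16993/1221220288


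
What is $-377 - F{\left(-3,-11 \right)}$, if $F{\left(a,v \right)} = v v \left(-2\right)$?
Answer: $-135$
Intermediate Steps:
$F{\left(a,v \right)} = - 2 v^{2}$ ($F{\left(a,v \right)} = v^{2} \left(-2\right) = - 2 v^{2}$)
$-377 - F{\left(-3,-11 \right)} = -377 - - 2 \left(-11\right)^{2} = -377 - \left(-2\right) 121 = -377 - -242 = -377 + 242 = -135$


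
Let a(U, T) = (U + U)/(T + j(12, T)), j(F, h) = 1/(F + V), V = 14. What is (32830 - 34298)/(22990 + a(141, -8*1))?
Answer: -50646/791933 ≈ -0.063952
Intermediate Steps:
j(F, h) = 1/(14 + F) (j(F, h) = 1/(F + 14) = 1/(14 + F))
a(U, T) = 2*U/(1/26 + T) (a(U, T) = (U + U)/(T + 1/(14 + 12)) = (2*U)/(T + 1/26) = (2*U)/(1/26 + T) = 2*U/(1/26 + T))
(32830 - 34298)/(22990 + a(141, -8*1)) = (32830 - 34298)/(22990 + 52*141/(1 + 26*(-8*1))) = -1468/(22990 + 52*141/(1 + 26*(-8))) = -1468/(22990 + 52*141/(1 - 208)) = -1468/(22990 + 52*141/(-207)) = -1468/(22990 + 52*141*(-1/207)) = -1468/(22990 - 2444/69) = -1468/1583866/69 = -1468*69/1583866 = -50646/791933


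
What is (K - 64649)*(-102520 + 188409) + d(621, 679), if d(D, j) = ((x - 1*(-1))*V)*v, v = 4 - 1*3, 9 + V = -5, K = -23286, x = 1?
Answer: -7552649243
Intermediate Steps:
V = -14 (V = -9 - 5 = -14)
v = 1 (v = 4 - 3 = 1)
d(D, j) = -28 (d(D, j) = ((1 - 1*(-1))*(-14))*1 = ((1 + 1)*(-14))*1 = (2*(-14))*1 = -28*1 = -28)
(K - 64649)*(-102520 + 188409) + d(621, 679) = (-23286 - 64649)*(-102520 + 188409) - 28 = -87935*85889 - 28 = -7552649215 - 28 = -7552649243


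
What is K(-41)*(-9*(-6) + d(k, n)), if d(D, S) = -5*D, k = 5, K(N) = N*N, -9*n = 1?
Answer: 48749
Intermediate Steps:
n = -⅑ (n = -⅑*1 = -⅑ ≈ -0.11111)
K(N) = N²
K(-41)*(-9*(-6) + d(k, n)) = (-41)²*(-9*(-6) - 5*5) = 1681*(54 - 25) = 1681*29 = 48749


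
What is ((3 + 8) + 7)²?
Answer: 324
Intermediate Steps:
((3 + 8) + 7)² = (11 + 7)² = 18² = 324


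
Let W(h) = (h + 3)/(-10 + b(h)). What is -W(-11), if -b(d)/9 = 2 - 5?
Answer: 8/17 ≈ 0.47059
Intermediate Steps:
b(d) = 27 (b(d) = -9*(2 - 5) = -9*(-3) = 27)
W(h) = 3/17 + h/17 (W(h) = (h + 3)/(-10 + 27) = (3 + h)/17 = (3 + h)*(1/17) = 3/17 + h/17)
-W(-11) = -(3/17 + (1/17)*(-11)) = -(3/17 - 11/17) = -1*(-8/17) = 8/17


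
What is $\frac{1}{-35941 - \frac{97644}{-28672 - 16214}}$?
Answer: $- \frac{7481}{268858347} \approx -2.7825 \cdot 10^{-5}$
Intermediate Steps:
$\frac{1}{-35941 - \frac{97644}{-28672 - 16214}} = \frac{1}{-35941 - \frac{97644}{-44886}} = \frac{1}{-35941 - - \frac{16274}{7481}} = \frac{1}{-35941 + \frac{16274}{7481}} = \frac{1}{- \frac{268858347}{7481}} = - \frac{7481}{268858347}$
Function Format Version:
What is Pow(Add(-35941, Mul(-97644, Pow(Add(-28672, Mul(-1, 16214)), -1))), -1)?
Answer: Rational(-7481, 268858347) ≈ -2.7825e-5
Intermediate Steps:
Pow(Add(-35941, Mul(-97644, Pow(Add(-28672, Mul(-1, 16214)), -1))), -1) = Pow(Add(-35941, Mul(-97644, Pow(Add(-28672, -16214), -1))), -1) = Pow(Add(-35941, Mul(-97644, Pow(-44886, -1))), -1) = Pow(Add(-35941, Mul(-97644, Rational(-1, 44886))), -1) = Pow(Add(-35941, Rational(16274, 7481)), -1) = Pow(Rational(-268858347, 7481), -1) = Rational(-7481, 268858347)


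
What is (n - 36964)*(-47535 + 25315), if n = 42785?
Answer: -129342620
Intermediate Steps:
(n - 36964)*(-47535 + 25315) = (42785 - 36964)*(-47535 + 25315) = 5821*(-22220) = -129342620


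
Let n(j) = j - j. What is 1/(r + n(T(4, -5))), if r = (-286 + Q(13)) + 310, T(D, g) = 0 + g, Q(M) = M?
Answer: 1/37 ≈ 0.027027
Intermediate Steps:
T(D, g) = g
n(j) = 0
r = 37 (r = (-286 + 13) + 310 = -273 + 310 = 37)
1/(r + n(T(4, -5))) = 1/(37 + 0) = 1/37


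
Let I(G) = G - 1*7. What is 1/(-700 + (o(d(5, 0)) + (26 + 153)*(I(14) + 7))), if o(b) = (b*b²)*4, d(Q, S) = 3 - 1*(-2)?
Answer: 1/2306 ≈ 0.00043365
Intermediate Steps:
I(G) = -7 + G (I(G) = G - 7 = -7 + G)
d(Q, S) = 5 (d(Q, S) = 3 + 2 = 5)
o(b) = 4*b³ (o(b) = b³*4 = 4*b³)
1/(-700 + (o(d(5, 0)) + (26 + 153)*(I(14) + 7))) = 1/(-700 + (4*5³ + (26 + 153)*((-7 + 14) + 7))) = 1/(-700 + (4*125 + 179*(7 + 7))) = 1/(-700 + (500 + 179*14)) = 1/(-700 + (500 + 2506)) = 1/(-700 + 3006) = 1/2306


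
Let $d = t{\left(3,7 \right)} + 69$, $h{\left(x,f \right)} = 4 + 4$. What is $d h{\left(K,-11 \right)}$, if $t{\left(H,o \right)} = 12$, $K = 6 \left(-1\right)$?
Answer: $648$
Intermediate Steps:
$K = -6$
$h{\left(x,f \right)} = 8$
$d = 81$ ($d = 12 + 69 = 81$)
$d h{\left(K,-11 \right)} = 81 \cdot 8 = 648$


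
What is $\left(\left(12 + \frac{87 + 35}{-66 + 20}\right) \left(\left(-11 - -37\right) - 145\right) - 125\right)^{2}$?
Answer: $\frac{809971600}{529} \approx 1.5311 \cdot 10^{6}$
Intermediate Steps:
$\left(\left(12 + \frac{87 + 35}{-66 + 20}\right) \left(\left(-11 - -37\right) - 145\right) - 125\right)^{2} = \left(\left(12 + \frac{122}{-46}\right) \left(\left(-11 + 37\right) - 145\right) - 125\right)^{2} = \left(\left(12 + 122 \left(- \frac{1}{46}\right)\right) \left(26 - 145\right) - 125\right)^{2} = \left(\left(12 - \frac{61}{23}\right) \left(-119\right) - 125\right)^{2} = \left(\frac{215}{23} \left(-119\right) - 125\right)^{2} = \left(- \frac{25585}{23} - 125\right)^{2} = \left(- \frac{28460}{23}\right)^{2} = \frac{809971600}{529}$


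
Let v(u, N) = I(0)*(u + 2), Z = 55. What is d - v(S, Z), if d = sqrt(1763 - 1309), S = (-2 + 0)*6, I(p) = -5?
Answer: -50 + sqrt(454) ≈ -28.693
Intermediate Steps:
S = -12 (S = -2*6 = -12)
d = sqrt(454) ≈ 21.307
v(u, N) = -10 - 5*u (v(u, N) = -5*(u + 2) = -5*(2 + u) = -10 - 5*u)
d - v(S, Z) = sqrt(454) - (-10 - 5*(-12)) = sqrt(454) - (-10 + 60) = sqrt(454) - 1*50 = sqrt(454) - 50 = -50 + sqrt(454)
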